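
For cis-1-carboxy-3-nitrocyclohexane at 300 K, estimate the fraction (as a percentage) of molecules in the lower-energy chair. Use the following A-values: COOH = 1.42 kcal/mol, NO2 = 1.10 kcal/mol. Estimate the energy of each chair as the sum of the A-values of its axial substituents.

C1 and C3 have the same parity, so for the cis isomer the two substituents are e,e in one chair and a,a in the other.
Chair I (carboxyl axial, nitro axial): E = 2.52 kcal/mol; chair II (carboxyl equatorial, nitro equatorial): E = 0.00 kcal/mol.
ΔG = 2.52 kcal/mol between the two chairs.
K = exp(ΔG/RT) with R = 1.987×10⁻³ kcal mol⁻¹ K⁻¹ and T = 300 K gives K ≈ 68.5.
Fraction in the lower-energy chair = K/(K+1) = 98.6%.

98.6%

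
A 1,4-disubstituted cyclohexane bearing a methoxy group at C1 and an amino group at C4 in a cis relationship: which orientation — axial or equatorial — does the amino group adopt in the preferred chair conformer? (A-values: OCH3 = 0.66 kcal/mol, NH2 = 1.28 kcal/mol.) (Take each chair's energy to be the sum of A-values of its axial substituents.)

equatorial

C1 and C4 have opposite parity, so for the cis isomer the two substituents are one axial and one equatorial in each chair.
Chair I (methoxy axial, amino equatorial): E = 0.66 kcal/mol.
Chair II (methoxy equatorial, amino axial): E = 1.28 kcal/mol.
Chair I is the more stable (lower-energy) conformer, and in that chair the amino group is equatorial.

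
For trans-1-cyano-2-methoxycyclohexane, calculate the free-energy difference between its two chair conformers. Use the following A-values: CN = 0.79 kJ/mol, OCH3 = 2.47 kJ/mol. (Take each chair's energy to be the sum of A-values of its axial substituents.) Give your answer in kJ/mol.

3.26 kJ/mol

C1 and C2 have opposite parity, so for the trans isomer the two substituents are e,e in one chair and a,a in the other.
Chair I (cyano axial, methoxy axial): E = 3.26 kJ/mol.
Chair II (cyano equatorial, methoxy equatorial): E = 0.00 kJ/mol.
ΔE = 3.26 − 0.00 = 3.26 kJ/mol; chair II is more stable.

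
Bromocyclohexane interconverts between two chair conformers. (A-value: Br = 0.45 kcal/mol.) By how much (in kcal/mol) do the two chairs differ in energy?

0.45 kcal/mol

A monosubstituted cyclohexane has one chair with the bromo group axial (E = A = 0.45 kcal/mol) and one with it equatorial (E = 0).
ΔE = 0.45 − 0 = 0.45 kcal/mol.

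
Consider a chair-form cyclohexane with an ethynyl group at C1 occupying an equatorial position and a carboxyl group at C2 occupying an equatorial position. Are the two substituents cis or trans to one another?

C1 and C2 have opposite parity, so their axial bonds point in opposite directions.
With opposite-parity carbons, two substituents on the same face are one axial and one equatorial; opposite faces give both axial or both equatorial.
Here the groups are equatorial/equatorial → opposite face → trans.

trans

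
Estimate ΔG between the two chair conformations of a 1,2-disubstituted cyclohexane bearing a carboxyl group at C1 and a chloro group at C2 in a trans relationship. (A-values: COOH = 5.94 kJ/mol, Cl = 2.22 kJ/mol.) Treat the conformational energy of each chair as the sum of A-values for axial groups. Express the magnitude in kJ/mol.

8.16 kJ/mol

C1 and C2 have opposite parity, so for the trans isomer the two substituents are e,e in one chair and a,a in the other.
Chair I (carboxyl axial, chloro axial): E = 8.16 kJ/mol.
Chair II (carboxyl equatorial, chloro equatorial): E = 0.00 kJ/mol.
ΔE = 8.16 − 0.00 = 8.16 kJ/mol; chair II is more stable.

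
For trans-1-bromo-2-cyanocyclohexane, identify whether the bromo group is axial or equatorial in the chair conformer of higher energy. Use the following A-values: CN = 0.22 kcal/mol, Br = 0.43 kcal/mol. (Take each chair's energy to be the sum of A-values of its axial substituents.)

C1 and C2 have opposite parity, so for the trans isomer the two substituents are e,e in one chair and a,a in the other.
Chair I (cyano axial, bromo axial): E = 0.65 kcal/mol.
Chair II (cyano equatorial, bromo equatorial): E = 0.00 kcal/mol.
Chair I is the less stable (higher-energy) conformer, and in that chair the bromo group is axial.

axial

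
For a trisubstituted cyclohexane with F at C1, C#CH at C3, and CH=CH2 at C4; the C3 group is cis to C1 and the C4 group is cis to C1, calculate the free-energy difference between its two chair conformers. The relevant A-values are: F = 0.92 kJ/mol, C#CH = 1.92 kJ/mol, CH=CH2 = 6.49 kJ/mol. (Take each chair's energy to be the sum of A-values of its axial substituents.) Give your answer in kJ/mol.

Chair I (fluoro axial, ethynyl axial, vinyl equatorial): E = 2.84 kJ/mol.
Chair II (fluoro equatorial, ethynyl equatorial, vinyl axial): E = 6.49 kJ/mol.
ΔE = 6.49 − 2.84 = 3.65 kJ/mol; chair I is more stable.

3.65 kJ/mol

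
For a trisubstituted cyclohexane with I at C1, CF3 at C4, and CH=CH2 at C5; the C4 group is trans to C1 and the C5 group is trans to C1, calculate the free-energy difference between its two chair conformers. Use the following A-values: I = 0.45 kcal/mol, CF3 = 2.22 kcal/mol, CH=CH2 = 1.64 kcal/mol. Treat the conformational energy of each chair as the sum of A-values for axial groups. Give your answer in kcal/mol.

1.03 kcal/mol

Chair I (iodo axial, trifluoromethyl axial, vinyl equatorial): E = 2.67 kcal/mol.
Chair II (iodo equatorial, trifluoromethyl equatorial, vinyl axial): E = 1.64 kcal/mol.
ΔE = 2.67 − 1.64 = 1.03 kcal/mol; chair II is more stable.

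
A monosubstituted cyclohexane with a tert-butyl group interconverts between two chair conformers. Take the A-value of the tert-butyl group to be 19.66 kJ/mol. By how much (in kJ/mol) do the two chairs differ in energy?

A monosubstituted cyclohexane has one chair with the tert-butyl group axial (E = A = 19.66 kJ/mol) and one with it equatorial (E = 0).
ΔE = 19.66 − 0 = 19.66 kJ/mol.

19.66 kJ/mol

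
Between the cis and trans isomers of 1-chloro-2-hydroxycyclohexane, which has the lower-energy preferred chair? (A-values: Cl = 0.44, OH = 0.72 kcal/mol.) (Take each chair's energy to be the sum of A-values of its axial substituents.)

At 1,2 positions (parity opposite): cis → (a,e or e,a); trans → (e,e or a,a).
Best chair for cis: E = 0.44 kcal/mol; best chair for trans: E = 0.00 kcal/mol.
The trans isomer is lower by 0.44 kcal/mol.

trans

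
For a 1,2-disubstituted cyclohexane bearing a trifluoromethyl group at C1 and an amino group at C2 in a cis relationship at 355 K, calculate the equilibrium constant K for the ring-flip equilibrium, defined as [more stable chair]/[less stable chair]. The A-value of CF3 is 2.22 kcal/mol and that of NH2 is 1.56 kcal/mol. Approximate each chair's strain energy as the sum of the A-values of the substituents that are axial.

K ≈ 2.55

C1 and C2 have opposite parity, so for the cis isomer the two substituents are one axial and one equatorial in each chair.
Chair I (trifluoromethyl axial, amino equatorial): E = 2.22 kcal/mol; chair II (trifluoromethyl equatorial, amino axial): E = 1.56 kcal/mol.
ΔG = 0.66 kcal/mol between the two chairs.
K = exp(ΔG/RT) with R = 1.987×10⁻³ kcal mol⁻¹ K⁻¹ and T = 355 K gives K ≈ 2.55.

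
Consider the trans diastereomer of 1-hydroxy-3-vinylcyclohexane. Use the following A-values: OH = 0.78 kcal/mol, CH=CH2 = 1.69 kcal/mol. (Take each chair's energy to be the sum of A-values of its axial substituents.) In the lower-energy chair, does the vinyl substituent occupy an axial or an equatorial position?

equatorial

C1 and C3 have the same parity, so for the trans isomer the two substituents are one axial and one equatorial in each chair.
Chair I (hydroxyl axial, vinyl equatorial): E = 0.78 kcal/mol.
Chair II (hydroxyl equatorial, vinyl axial): E = 1.69 kcal/mol.
Chair I is the more stable (lower-energy) conformer, and in that chair the vinyl group is equatorial.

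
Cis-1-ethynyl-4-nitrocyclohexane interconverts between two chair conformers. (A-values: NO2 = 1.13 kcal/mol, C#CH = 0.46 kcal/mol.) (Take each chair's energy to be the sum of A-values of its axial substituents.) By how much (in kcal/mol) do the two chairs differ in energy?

C1 and C4 have opposite parity, so for the cis isomer the two substituents are one axial and one equatorial in each chair.
Chair I (nitro axial, ethynyl equatorial): E = 1.13 kcal/mol.
Chair II (nitro equatorial, ethynyl axial): E = 0.46 kcal/mol.
ΔE = 1.13 − 0.46 = 0.67 kcal/mol; chair II is more stable.

0.67 kcal/mol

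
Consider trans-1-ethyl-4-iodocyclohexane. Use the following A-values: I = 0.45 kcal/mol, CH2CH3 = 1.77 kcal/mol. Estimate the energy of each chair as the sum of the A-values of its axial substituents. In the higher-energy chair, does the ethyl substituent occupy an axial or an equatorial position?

C1 and C4 have opposite parity, so for the trans isomer the two substituents are e,e in one chair and a,a in the other.
Chair I (iodo axial, ethyl axial): E = 2.22 kcal/mol.
Chair II (iodo equatorial, ethyl equatorial): E = 0.00 kcal/mol.
Chair I is the less stable (higher-energy) conformer, and in that chair the ethyl group is axial.

axial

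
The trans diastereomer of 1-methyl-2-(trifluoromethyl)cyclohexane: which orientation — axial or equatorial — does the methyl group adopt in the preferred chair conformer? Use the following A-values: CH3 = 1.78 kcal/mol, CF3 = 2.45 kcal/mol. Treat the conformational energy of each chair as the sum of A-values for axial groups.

equatorial

C1 and C2 have opposite parity, so for the trans isomer the two substituents are e,e in one chair and a,a in the other.
Chair I (methyl axial, trifluoromethyl axial): E = 4.23 kcal/mol.
Chair II (methyl equatorial, trifluoromethyl equatorial): E = 0.00 kcal/mol.
Chair II is the more stable (lower-energy) conformer, and in that chair the methyl group is equatorial.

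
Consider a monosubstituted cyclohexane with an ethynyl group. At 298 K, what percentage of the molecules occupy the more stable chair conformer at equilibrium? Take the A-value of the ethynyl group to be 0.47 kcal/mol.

68.9%

One chair has the ethynyl group axial (E = 0.47 kcal/mol) and the other has it equatorial (E = 0).
ΔG = 0.47 kcal/mol between the two chairs.
K = exp(ΔG/RT) with R = 1.987×10⁻³ kcal mol⁻¹ K⁻¹ and T = 298 K gives K ≈ 2.21.
Fraction in the lower-energy chair = K/(K+1) = 68.9%.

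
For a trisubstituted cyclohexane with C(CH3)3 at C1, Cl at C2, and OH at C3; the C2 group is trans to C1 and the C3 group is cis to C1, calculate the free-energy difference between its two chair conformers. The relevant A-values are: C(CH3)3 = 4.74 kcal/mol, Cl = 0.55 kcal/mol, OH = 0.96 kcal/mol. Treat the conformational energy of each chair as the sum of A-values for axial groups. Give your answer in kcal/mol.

6.25 kcal/mol

Chair I (tert-butyl axial, chloro axial, hydroxyl axial): E = 6.25 kcal/mol.
Chair II (tert-butyl equatorial, chloro equatorial, hydroxyl equatorial): E = 0.00 kcal/mol.
ΔE = 6.25 − 0.00 = 6.25 kcal/mol; chair II is more stable.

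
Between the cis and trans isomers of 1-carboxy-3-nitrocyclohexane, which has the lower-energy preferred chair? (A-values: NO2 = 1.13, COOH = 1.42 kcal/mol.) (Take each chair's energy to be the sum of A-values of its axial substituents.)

At 1,3 positions (parity same): cis → (e,e or a,a); trans → (a,e or e,a).
Best chair for cis: E = 0.00 kcal/mol; best chair for trans: E = 1.13 kcal/mol.
The cis isomer is lower by 1.13 kcal/mol.

cis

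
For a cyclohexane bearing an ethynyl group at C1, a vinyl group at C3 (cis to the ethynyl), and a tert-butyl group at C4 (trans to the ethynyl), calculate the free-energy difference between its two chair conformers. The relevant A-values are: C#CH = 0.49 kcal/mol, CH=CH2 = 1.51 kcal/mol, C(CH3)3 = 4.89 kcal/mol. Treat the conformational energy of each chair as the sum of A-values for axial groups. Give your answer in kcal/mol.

Chair I (ethynyl axial, vinyl axial, tert-butyl axial): E = 6.89 kcal/mol.
Chair II (ethynyl equatorial, vinyl equatorial, tert-butyl equatorial): E = 0.00 kcal/mol.
ΔE = 6.89 − 0.00 = 6.89 kcal/mol; chair II is more stable.

6.89 kcal/mol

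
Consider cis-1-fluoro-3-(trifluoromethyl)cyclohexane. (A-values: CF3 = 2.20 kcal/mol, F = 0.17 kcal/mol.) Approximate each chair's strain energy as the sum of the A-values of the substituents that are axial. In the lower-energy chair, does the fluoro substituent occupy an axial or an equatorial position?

C1 and C3 have the same parity, so for the cis isomer the two substituents are e,e in one chair and a,a in the other.
Chair I (trifluoromethyl axial, fluoro axial): E = 2.37 kcal/mol.
Chair II (trifluoromethyl equatorial, fluoro equatorial): E = 0.00 kcal/mol.
Chair II is the more stable (lower-energy) conformer, and in that chair the fluoro group is equatorial.

equatorial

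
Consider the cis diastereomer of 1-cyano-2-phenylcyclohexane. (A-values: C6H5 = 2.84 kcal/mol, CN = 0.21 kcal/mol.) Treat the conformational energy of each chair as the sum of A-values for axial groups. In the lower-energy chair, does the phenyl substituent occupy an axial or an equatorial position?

C1 and C2 have opposite parity, so for the cis isomer the two substituents are one axial and one equatorial in each chair.
Chair I (phenyl axial, cyano equatorial): E = 2.84 kcal/mol.
Chair II (phenyl equatorial, cyano axial): E = 0.21 kcal/mol.
Chair II is the more stable (lower-energy) conformer, and in that chair the phenyl group is equatorial.

equatorial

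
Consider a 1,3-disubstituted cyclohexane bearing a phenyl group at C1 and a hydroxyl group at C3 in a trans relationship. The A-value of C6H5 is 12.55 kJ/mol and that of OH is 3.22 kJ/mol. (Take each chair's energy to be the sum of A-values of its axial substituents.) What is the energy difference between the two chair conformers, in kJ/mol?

C1 and C3 have the same parity, so for the trans isomer the two substituents are one axial and one equatorial in each chair.
Chair I (phenyl axial, hydroxyl equatorial): E = 12.55 kJ/mol.
Chair II (phenyl equatorial, hydroxyl axial): E = 3.22 kJ/mol.
ΔE = 12.55 − 3.22 = 9.33 kJ/mol; chair II is more stable.

9.33 kJ/mol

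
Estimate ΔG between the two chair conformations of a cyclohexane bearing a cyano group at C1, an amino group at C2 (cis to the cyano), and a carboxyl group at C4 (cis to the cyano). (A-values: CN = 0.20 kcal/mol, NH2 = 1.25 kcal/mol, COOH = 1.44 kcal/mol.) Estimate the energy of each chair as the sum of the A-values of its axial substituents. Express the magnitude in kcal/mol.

2.49 kcal/mol

Chair I (cyano axial, amino equatorial, carboxyl equatorial): E = 0.20 kcal/mol.
Chair II (cyano equatorial, amino axial, carboxyl axial): E = 2.69 kcal/mol.
ΔE = 2.69 − 0.20 = 2.49 kcal/mol; chair I is more stable.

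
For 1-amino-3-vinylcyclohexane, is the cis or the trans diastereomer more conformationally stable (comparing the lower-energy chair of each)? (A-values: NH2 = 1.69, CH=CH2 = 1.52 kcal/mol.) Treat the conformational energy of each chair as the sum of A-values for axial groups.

At 1,3 positions (parity same): cis → (e,e or a,a); trans → (a,e or e,a).
Best chair for cis: E = 0.00 kcal/mol; best chair for trans: E = 1.52 kcal/mol.
The cis isomer is lower by 1.52 kcal/mol.

cis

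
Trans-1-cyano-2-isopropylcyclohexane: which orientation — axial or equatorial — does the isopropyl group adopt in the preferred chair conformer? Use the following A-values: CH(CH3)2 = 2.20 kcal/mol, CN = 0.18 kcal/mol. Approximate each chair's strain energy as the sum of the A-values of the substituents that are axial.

equatorial

C1 and C2 have opposite parity, so for the trans isomer the two substituents are e,e in one chair and a,a in the other.
Chair I (isopropyl axial, cyano axial): E = 2.38 kcal/mol.
Chair II (isopropyl equatorial, cyano equatorial): E = 0.00 kcal/mol.
Chair II is the more stable (lower-energy) conformer, and in that chair the isopropyl group is equatorial.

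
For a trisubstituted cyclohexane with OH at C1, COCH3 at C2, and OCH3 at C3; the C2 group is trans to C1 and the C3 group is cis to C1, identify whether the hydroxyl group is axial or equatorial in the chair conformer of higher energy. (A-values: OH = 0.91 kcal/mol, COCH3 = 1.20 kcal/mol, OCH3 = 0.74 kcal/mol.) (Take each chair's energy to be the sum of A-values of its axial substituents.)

axial

Chair I (hydroxyl axial, acetyl axial, methoxy axial): E = 2.85 kcal/mol.
Chair II (hydroxyl equatorial, acetyl equatorial, methoxy equatorial): E = 0.00 kcal/mol.
Chair I is the less stable (higher-energy) conformer, and in that chair the hydroxyl group is axial.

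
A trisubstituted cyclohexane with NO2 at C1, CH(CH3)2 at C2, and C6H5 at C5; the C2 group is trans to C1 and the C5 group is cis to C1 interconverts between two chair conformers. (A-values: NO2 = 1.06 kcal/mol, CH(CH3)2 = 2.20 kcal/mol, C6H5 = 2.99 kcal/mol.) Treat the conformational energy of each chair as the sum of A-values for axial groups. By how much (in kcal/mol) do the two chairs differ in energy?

Chair I (nitro axial, isopropyl axial, phenyl axial): E = 6.25 kcal/mol.
Chair II (nitro equatorial, isopropyl equatorial, phenyl equatorial): E = 0.00 kcal/mol.
ΔE = 6.25 − 0.00 = 6.25 kcal/mol; chair II is more stable.

6.25 kcal/mol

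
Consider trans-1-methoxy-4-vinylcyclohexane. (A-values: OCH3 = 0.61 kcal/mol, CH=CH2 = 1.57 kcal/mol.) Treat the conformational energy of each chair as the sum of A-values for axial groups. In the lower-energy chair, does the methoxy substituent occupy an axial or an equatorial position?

C1 and C4 have opposite parity, so for the trans isomer the two substituents are e,e in one chair and a,a in the other.
Chair I (methoxy axial, vinyl axial): E = 2.18 kcal/mol.
Chair II (methoxy equatorial, vinyl equatorial): E = 0.00 kcal/mol.
Chair II is the more stable (lower-energy) conformer, and in that chair the methoxy group is equatorial.

equatorial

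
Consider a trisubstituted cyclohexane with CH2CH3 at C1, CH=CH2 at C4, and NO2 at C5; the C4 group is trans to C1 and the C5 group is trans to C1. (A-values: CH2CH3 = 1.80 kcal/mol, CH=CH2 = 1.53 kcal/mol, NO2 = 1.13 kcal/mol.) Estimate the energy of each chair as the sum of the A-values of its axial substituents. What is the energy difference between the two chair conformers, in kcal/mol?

Chair I (ethyl axial, vinyl axial, nitro equatorial): E = 3.33 kcal/mol.
Chair II (ethyl equatorial, vinyl equatorial, nitro axial): E = 1.13 kcal/mol.
ΔE = 3.33 − 1.13 = 2.20 kcal/mol; chair II is more stable.

2.20 kcal/mol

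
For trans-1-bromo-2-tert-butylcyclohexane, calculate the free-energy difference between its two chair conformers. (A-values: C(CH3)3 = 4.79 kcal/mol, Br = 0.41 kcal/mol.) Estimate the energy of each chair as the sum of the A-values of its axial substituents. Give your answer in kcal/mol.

5.20 kcal/mol

C1 and C2 have opposite parity, so for the trans isomer the two substituents are e,e in one chair and a,a in the other.
Chair I (tert-butyl axial, bromo axial): E = 5.20 kcal/mol.
Chair II (tert-butyl equatorial, bromo equatorial): E = 0.00 kcal/mol.
ΔE = 5.20 − 0.00 = 5.20 kcal/mol; chair II is more stable.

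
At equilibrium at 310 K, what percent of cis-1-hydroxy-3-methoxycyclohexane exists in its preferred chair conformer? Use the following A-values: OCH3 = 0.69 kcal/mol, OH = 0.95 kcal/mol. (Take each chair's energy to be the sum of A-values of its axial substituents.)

C1 and C3 have the same parity, so for the cis isomer the two substituents are e,e in one chair and a,a in the other.
Chair I (methoxy axial, hydroxyl axial): E = 1.64 kcal/mol; chair II (methoxy equatorial, hydroxyl equatorial): E = 0.00 kcal/mol.
ΔG = 1.64 kcal/mol between the two chairs.
K = exp(ΔG/RT) with R = 1.987×10⁻³ kcal mol⁻¹ K⁻¹ and T = 310 K gives K ≈ 14.3.
Fraction in the lower-energy chair = K/(K+1) = 93.5%.

93.5%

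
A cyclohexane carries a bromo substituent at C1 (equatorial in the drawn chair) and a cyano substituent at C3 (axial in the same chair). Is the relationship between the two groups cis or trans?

trans

C1 and C3 have the same parity, so their axial bonds point in the same direction.
With same-parity carbons, two substituents on the same face are both axial or both equatorial; opposite faces give one of each.
Here the groups are equatorial/axial → opposite face → trans.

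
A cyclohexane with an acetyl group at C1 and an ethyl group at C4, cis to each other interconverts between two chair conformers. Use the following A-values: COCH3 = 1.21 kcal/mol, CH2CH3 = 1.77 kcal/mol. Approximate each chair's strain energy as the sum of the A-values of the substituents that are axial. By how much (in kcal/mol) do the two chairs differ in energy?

0.56 kcal/mol

C1 and C4 have opposite parity, so for the cis isomer the two substituents are one axial and one equatorial in each chair.
Chair I (acetyl axial, ethyl equatorial): E = 1.21 kcal/mol.
Chair II (acetyl equatorial, ethyl axial): E = 1.77 kcal/mol.
ΔE = 1.77 − 1.21 = 0.56 kcal/mol; chair I is more stable.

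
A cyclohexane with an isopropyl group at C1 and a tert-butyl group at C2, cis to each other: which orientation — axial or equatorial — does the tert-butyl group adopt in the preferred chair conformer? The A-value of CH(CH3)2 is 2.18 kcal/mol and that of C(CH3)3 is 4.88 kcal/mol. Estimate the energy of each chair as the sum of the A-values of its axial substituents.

C1 and C2 have opposite parity, so for the cis isomer the two substituents are one axial and one equatorial in each chair.
Chair I (isopropyl axial, tert-butyl equatorial): E = 2.18 kcal/mol.
Chair II (isopropyl equatorial, tert-butyl axial): E = 4.88 kcal/mol.
Chair I is the more stable (lower-energy) conformer, and in that chair the tert-butyl group is equatorial.

equatorial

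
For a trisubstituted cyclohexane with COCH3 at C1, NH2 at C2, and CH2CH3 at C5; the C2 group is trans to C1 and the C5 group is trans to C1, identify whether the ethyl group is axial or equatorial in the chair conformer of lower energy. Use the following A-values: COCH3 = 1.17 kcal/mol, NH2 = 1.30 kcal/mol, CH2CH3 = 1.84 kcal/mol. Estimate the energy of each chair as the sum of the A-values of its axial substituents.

Chair I (acetyl axial, amino axial, ethyl equatorial): E = 2.47 kcal/mol.
Chair II (acetyl equatorial, amino equatorial, ethyl axial): E = 1.84 kcal/mol.
Chair II is the more stable (lower-energy) conformer, and in that chair the ethyl group is axial.

axial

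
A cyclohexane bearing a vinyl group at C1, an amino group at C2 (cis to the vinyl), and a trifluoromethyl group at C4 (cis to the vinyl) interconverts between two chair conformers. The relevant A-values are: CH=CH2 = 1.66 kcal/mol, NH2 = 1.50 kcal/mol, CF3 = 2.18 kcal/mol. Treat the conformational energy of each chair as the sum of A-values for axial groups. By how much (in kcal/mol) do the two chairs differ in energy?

Chair I (vinyl axial, amino equatorial, trifluoromethyl equatorial): E = 1.66 kcal/mol.
Chair II (vinyl equatorial, amino axial, trifluoromethyl axial): E = 3.68 kcal/mol.
ΔE = 3.68 − 1.66 = 2.02 kcal/mol; chair I is more stable.

2.02 kcal/mol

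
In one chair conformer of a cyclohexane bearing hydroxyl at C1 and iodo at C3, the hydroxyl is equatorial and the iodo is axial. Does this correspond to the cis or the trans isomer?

C1 and C3 have the same parity, so their axial bonds point in the same direction.
With same-parity carbons, two substituents on the same face are both axial or both equatorial; opposite faces give one of each.
Here the groups are equatorial/axial → opposite face → trans.

trans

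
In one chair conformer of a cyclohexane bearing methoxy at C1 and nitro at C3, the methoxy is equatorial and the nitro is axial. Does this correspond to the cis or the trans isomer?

trans

C1 and C3 have the same parity, so their axial bonds point in the same direction.
With same-parity carbons, two substituents on the same face are both axial or both equatorial; opposite faces give one of each.
Here the groups are equatorial/axial → opposite face → trans.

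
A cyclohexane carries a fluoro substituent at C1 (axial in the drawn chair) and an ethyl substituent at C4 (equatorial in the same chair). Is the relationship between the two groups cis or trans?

cis

C1 and C4 have opposite parity, so their axial bonds point in opposite directions.
With opposite-parity carbons, two substituents on the same face are one axial and one equatorial; opposite faces give both axial or both equatorial.
Here the groups are axial/equatorial → same face → cis.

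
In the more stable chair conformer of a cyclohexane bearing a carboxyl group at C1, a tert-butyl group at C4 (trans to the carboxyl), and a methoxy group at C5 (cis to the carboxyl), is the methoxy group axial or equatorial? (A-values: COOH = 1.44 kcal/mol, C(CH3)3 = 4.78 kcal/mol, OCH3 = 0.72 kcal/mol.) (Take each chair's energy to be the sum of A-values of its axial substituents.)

equatorial

Chair I (carboxyl axial, tert-butyl axial, methoxy axial): E = 6.94 kcal/mol.
Chair II (carboxyl equatorial, tert-butyl equatorial, methoxy equatorial): E = 0.00 kcal/mol.
Chair II is the more stable (lower-energy) conformer, and in that chair the methoxy group is equatorial.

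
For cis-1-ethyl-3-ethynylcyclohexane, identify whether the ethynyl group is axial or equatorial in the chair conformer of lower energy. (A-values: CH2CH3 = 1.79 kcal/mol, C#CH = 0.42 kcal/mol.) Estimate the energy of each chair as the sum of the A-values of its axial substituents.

C1 and C3 have the same parity, so for the cis isomer the two substituents are e,e in one chair and a,a in the other.
Chair I (ethyl axial, ethynyl axial): E = 2.21 kcal/mol.
Chair II (ethyl equatorial, ethynyl equatorial): E = 0.00 kcal/mol.
Chair II is the more stable (lower-energy) conformer, and in that chair the ethynyl group is equatorial.

equatorial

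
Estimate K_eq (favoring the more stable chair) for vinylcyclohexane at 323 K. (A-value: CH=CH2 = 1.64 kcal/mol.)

One chair has the vinyl group axial (E = 1.64 kcal/mol) and the other has it equatorial (E = 0).
ΔG = 1.64 kcal/mol between the two chairs.
K = exp(ΔG/RT) with R = 1.987×10⁻³ kcal mol⁻¹ K⁻¹ and T = 323 K gives K ≈ 12.9.

K ≈ 12.9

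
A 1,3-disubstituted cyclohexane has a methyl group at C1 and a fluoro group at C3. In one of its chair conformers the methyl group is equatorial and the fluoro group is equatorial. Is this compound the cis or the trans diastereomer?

cis

C1 and C3 have the same parity, so their axial bonds point in the same direction.
With same-parity carbons, two substituents on the same face are both axial or both equatorial; opposite faces give one of each.
Here the groups are equatorial/equatorial → same face → cis.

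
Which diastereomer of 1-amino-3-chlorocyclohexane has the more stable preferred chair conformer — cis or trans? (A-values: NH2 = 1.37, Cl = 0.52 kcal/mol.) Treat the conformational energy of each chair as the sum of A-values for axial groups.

cis

At 1,3 positions (parity same): cis → (e,e or a,a); trans → (a,e or e,a).
Best chair for cis: E = 0.00 kcal/mol; best chair for trans: E = 0.52 kcal/mol.
The cis isomer is lower by 0.52 kcal/mol.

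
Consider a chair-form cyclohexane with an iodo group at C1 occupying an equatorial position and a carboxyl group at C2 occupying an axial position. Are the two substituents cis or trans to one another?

cis

C1 and C2 have opposite parity, so their axial bonds point in opposite directions.
With opposite-parity carbons, two substituents on the same face are one axial and one equatorial; opposite faces give both axial or both equatorial.
Here the groups are equatorial/axial → same face → cis.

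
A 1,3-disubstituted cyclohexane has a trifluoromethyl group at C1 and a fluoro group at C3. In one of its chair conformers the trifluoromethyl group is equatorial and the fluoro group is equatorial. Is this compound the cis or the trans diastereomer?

cis

C1 and C3 have the same parity, so their axial bonds point in the same direction.
With same-parity carbons, two substituents on the same face are both axial or both equatorial; opposite faces give one of each.
Here the groups are equatorial/equatorial → same face → cis.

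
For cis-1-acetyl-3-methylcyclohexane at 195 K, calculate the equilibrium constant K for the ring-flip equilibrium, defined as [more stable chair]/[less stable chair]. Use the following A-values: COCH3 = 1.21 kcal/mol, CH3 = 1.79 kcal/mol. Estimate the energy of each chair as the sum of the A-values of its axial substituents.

C1 and C3 have the same parity, so for the cis isomer the two substituents are e,e in one chair and a,a in the other.
Chair I (acetyl axial, methyl axial): E = 3.00 kcal/mol; chair II (acetyl equatorial, methyl equatorial): E = 0.00 kcal/mol.
ΔG = 3.00 kcal/mol between the two chairs.
K = exp(ΔG/RT) with R = 1.987×10⁻³ kcal mol⁻¹ K⁻¹ and T = 195 K gives K ≈ 2.3e+03.

K ≈ 2305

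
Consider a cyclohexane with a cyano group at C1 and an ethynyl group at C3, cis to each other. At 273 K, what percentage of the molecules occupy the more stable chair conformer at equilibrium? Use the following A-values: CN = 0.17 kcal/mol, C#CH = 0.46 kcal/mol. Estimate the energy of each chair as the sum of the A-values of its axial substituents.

C1 and C3 have the same parity, so for the cis isomer the two substituents are e,e in one chair and a,a in the other.
Chair I (cyano axial, ethynyl axial): E = 0.63 kcal/mol; chair II (cyano equatorial, ethynyl equatorial): E = 0.00 kcal/mol.
ΔG = 0.63 kcal/mol between the two chairs.
K = exp(ΔG/RT) with R = 1.987×10⁻³ kcal mol⁻¹ K⁻¹ and T = 273 K gives K ≈ 3.19.
Fraction in the lower-energy chair = K/(K+1) = 76.2%.

76.2%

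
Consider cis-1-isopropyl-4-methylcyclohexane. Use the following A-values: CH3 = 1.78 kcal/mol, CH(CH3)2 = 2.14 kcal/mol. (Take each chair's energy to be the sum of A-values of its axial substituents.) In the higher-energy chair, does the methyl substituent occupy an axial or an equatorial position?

C1 and C4 have opposite parity, so for the cis isomer the two substituents are one axial and one equatorial in each chair.
Chair I (methyl axial, isopropyl equatorial): E = 1.78 kcal/mol.
Chair II (methyl equatorial, isopropyl axial): E = 2.14 kcal/mol.
Chair II is the less stable (higher-energy) conformer, and in that chair the methyl group is equatorial.

equatorial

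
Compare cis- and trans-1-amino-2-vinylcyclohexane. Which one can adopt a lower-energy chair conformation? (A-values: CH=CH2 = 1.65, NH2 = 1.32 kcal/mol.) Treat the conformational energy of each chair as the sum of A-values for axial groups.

At 1,2 positions (parity opposite): cis → (a,e or e,a); trans → (e,e or a,a).
Best chair for cis: E = 1.32 kcal/mol; best chair for trans: E = 0.00 kcal/mol.
The trans isomer is lower by 1.32 kcal/mol.

trans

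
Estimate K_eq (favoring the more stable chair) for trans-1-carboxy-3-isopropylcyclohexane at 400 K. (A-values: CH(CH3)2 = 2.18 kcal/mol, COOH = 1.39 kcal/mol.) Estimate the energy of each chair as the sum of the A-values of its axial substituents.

K ≈ 2.70

C1 and C3 have the same parity, so for the trans isomer the two substituents are one axial and one equatorial in each chair.
Chair I (isopropyl axial, carboxyl equatorial): E = 2.18 kcal/mol; chair II (isopropyl equatorial, carboxyl axial): E = 1.39 kcal/mol.
ΔG = 0.79 kcal/mol between the two chairs.
K = exp(ΔG/RT) with R = 1.987×10⁻³ kcal mol⁻¹ K⁻¹ and T = 400 K gives K ≈ 2.7.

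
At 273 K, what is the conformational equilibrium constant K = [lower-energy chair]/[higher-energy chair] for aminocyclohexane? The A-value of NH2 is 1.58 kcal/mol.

One chair has the amino group axial (E = 1.58 kcal/mol) and the other has it equatorial (E = 0).
ΔG = 1.58 kcal/mol between the two chairs.
K = exp(ΔG/RT) with R = 1.987×10⁻³ kcal mol⁻¹ K⁻¹ and T = 273 K gives K ≈ 18.4.

K ≈ 18.4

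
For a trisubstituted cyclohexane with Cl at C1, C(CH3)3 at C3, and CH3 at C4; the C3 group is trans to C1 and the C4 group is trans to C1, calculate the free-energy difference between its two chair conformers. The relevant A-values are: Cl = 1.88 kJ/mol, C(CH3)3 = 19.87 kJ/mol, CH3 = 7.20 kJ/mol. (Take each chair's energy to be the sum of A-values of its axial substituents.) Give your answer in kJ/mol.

Chair I (chloro axial, tert-butyl equatorial, methyl axial): E = 9.08 kJ/mol.
Chair II (chloro equatorial, tert-butyl axial, methyl equatorial): E = 19.87 kJ/mol.
ΔE = 19.87 − 9.08 = 10.79 kJ/mol; chair I is more stable.

10.79 kJ/mol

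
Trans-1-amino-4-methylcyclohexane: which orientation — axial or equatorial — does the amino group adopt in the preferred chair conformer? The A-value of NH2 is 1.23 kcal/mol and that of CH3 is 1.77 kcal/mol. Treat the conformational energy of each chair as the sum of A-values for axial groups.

equatorial

C1 and C4 have opposite parity, so for the trans isomer the two substituents are e,e in one chair and a,a in the other.
Chair I (amino axial, methyl axial): E = 3.00 kcal/mol.
Chair II (amino equatorial, methyl equatorial): E = 0.00 kcal/mol.
Chair II is the more stable (lower-energy) conformer, and in that chair the amino group is equatorial.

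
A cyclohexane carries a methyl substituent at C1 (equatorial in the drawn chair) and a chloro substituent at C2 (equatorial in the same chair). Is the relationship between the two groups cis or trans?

C1 and C2 have opposite parity, so their axial bonds point in opposite directions.
With opposite-parity carbons, two substituents on the same face are one axial and one equatorial; opposite faces give both axial or both equatorial.
Here the groups are equatorial/equatorial → opposite face → trans.

trans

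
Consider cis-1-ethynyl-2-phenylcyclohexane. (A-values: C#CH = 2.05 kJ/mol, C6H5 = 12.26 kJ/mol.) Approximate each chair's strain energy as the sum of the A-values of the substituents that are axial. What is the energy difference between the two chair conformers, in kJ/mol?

C1 and C2 have opposite parity, so for the cis isomer the two substituents are one axial and one equatorial in each chair.
Chair I (ethynyl axial, phenyl equatorial): E = 2.05 kJ/mol.
Chair II (ethynyl equatorial, phenyl axial): E = 12.26 kJ/mol.
ΔE = 12.26 − 2.05 = 10.21 kJ/mol; chair I is more stable.

10.21 kJ/mol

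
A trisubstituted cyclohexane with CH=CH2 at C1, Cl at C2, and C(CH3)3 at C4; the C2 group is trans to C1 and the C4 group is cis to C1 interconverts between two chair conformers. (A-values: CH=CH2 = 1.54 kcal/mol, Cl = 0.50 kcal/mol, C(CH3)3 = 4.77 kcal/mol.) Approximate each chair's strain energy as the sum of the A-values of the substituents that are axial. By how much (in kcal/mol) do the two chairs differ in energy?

Chair I (vinyl axial, chloro axial, tert-butyl equatorial): E = 2.04 kcal/mol.
Chair II (vinyl equatorial, chloro equatorial, tert-butyl axial): E = 4.77 kcal/mol.
ΔE = 4.77 − 2.04 = 2.73 kcal/mol; chair I is more stable.

2.73 kcal/mol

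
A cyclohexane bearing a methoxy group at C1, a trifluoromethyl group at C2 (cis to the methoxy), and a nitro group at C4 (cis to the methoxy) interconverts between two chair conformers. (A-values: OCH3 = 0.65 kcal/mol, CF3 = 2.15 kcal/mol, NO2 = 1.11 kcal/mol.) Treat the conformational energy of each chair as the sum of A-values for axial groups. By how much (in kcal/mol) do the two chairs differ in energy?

2.61 kcal/mol

Chair I (methoxy axial, trifluoromethyl equatorial, nitro equatorial): E = 0.65 kcal/mol.
Chair II (methoxy equatorial, trifluoromethyl axial, nitro axial): E = 3.26 kcal/mol.
ΔE = 3.26 − 0.65 = 2.61 kcal/mol; chair I is more stable.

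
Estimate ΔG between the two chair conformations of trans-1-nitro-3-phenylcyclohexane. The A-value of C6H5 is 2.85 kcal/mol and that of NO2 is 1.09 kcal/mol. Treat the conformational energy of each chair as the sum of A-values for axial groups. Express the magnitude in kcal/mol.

1.76 kcal/mol

C1 and C3 have the same parity, so for the trans isomer the two substituents are one axial and one equatorial in each chair.
Chair I (phenyl axial, nitro equatorial): E = 2.85 kcal/mol.
Chair II (phenyl equatorial, nitro axial): E = 1.09 kcal/mol.
ΔE = 2.85 − 1.09 = 1.76 kcal/mol; chair II is more stable.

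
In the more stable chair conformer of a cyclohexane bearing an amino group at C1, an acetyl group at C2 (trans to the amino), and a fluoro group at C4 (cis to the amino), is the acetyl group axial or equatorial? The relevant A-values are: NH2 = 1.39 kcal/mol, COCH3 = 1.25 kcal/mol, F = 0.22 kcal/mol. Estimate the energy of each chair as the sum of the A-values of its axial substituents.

equatorial

Chair I (amino axial, acetyl axial, fluoro equatorial): E = 2.64 kcal/mol.
Chair II (amino equatorial, acetyl equatorial, fluoro axial): E = 0.22 kcal/mol.
Chair II is the more stable (lower-energy) conformer, and in that chair the acetyl group is equatorial.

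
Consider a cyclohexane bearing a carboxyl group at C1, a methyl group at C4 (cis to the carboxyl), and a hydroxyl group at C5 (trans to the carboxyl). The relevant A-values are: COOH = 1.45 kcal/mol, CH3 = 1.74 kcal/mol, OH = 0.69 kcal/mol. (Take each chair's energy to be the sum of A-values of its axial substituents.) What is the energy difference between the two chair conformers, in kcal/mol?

Chair I (carboxyl axial, methyl equatorial, hydroxyl equatorial): E = 1.45 kcal/mol.
Chair II (carboxyl equatorial, methyl axial, hydroxyl axial): E = 2.43 kcal/mol.
ΔE = 2.43 − 1.45 = 0.98 kcal/mol; chair I is more stable.

0.98 kcal/mol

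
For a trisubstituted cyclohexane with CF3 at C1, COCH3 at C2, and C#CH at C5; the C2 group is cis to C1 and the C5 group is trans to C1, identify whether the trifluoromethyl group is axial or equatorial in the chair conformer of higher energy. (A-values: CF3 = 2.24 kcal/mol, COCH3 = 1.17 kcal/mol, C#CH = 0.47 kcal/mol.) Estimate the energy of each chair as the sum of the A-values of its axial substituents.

Chair I (trifluoromethyl axial, acetyl equatorial, ethynyl equatorial): E = 2.24 kcal/mol.
Chair II (trifluoromethyl equatorial, acetyl axial, ethynyl axial): E = 1.64 kcal/mol.
Chair I is the less stable (higher-energy) conformer, and in that chair the trifluoromethyl group is axial.

axial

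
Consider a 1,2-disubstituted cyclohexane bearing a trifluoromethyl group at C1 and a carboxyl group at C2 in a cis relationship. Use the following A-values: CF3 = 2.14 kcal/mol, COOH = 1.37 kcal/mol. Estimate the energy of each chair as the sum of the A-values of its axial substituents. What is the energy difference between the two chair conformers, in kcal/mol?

0.77 kcal/mol

C1 and C2 have opposite parity, so for the cis isomer the two substituents are one axial and one equatorial in each chair.
Chair I (trifluoromethyl axial, carboxyl equatorial): E = 2.14 kcal/mol.
Chair II (trifluoromethyl equatorial, carboxyl axial): E = 1.37 kcal/mol.
ΔE = 2.14 − 1.37 = 0.77 kcal/mol; chair II is more stable.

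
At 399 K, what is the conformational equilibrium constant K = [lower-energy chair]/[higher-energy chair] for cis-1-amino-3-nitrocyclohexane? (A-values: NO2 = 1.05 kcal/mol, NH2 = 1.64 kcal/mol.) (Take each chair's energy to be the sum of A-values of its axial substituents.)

K ≈ 29.8

C1 and C3 have the same parity, so for the cis isomer the two substituents are e,e in one chair and a,a in the other.
Chair I (nitro axial, amino axial): E = 2.69 kcal/mol; chair II (nitro equatorial, amino equatorial): E = 0.00 kcal/mol.
ΔG = 2.69 kcal/mol between the two chairs.
K = exp(ΔG/RT) with R = 1.987×10⁻³ kcal mol⁻¹ K⁻¹ and T = 399 K gives K ≈ 29.8.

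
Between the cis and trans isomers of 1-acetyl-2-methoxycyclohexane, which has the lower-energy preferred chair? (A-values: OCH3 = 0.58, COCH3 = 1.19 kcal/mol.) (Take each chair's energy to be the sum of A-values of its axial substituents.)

At 1,2 positions (parity opposite): cis → (a,e or e,a); trans → (e,e or a,a).
Best chair for cis: E = 0.58 kcal/mol; best chair for trans: E = 0.00 kcal/mol.
The trans isomer is lower by 0.58 kcal/mol.

trans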